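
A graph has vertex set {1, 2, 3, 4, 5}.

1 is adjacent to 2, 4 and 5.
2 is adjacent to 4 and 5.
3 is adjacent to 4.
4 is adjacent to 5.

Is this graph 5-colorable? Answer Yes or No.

Yes

The chromatic number is 4. 1, 2, 4, 5 form a clique, so at least 4 colors are needed.
4 colors suffice: color red → {4}; color blue → {2, 3}; color green → {5}; color yellow → {1}.
Since 5 ≥ 4, a proper 5-coloring certainly exists.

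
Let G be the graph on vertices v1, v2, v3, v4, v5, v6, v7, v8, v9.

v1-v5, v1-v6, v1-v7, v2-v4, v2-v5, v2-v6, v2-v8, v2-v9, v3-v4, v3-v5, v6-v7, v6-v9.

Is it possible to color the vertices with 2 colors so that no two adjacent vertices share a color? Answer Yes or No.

v1, v6, v7 are mutually adjacent, so at least 3 colors are needed.
So 2 colors are not enough.

No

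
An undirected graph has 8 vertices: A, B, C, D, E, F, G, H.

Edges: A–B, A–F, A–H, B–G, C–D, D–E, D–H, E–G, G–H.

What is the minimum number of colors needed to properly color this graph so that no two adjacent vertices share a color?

2

A and F are adjacent, so at least 2 colors are needed.
2 colors suffice: color 1 → {A, D, G}; color 2 → {B, C, E, F, H}. No two adjacent vertices share a color.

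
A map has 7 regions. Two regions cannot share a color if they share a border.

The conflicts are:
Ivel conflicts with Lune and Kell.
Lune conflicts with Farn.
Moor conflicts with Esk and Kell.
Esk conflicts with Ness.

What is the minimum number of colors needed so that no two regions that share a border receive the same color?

Ivel and Kell conflict, so at least 2 colors are needed.
2 colors suffice: color 1 → {Lune, Esk, Kell}; color 2 → {Ivel, Moor, Farn, Ness}. No two conflicting regions share a color.

2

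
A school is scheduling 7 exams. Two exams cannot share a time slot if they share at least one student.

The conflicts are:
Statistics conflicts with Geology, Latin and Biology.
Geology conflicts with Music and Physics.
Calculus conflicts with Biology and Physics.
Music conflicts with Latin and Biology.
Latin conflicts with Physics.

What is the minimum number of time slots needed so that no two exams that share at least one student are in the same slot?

The cycle Biology-Statistics-Latin-Physics-Calculus-Biology has odd length 5, so it cannot be 2-colored; at least 3 time slots are needed.
3 time slots suffice: time slot 1 → {Geology, Latin, Biology}; time slot 2 → {Statistics, Music, Physics}; time slot 3 → {Calculus}. No two conflicting exams share a time slot.

3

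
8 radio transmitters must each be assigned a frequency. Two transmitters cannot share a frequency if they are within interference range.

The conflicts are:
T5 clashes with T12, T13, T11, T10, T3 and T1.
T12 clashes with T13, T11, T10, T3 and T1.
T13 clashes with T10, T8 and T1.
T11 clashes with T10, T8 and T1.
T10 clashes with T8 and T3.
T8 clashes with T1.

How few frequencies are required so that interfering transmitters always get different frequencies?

T5, T12, T10, T3 are mutually in conflict, so at least 4 frequencies are needed.
4 frequencies suffice: T5=2, T12=1, T13=4, T11=4, T10=3, T8=1, T3=4, T1=3. No two conflicting transmitters share a frequency.

4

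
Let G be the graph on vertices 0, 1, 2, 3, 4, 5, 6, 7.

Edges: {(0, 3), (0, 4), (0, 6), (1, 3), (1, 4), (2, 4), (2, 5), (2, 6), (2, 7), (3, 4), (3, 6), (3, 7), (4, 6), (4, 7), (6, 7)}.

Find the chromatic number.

4

0, 3, 4, 6 form a clique, so at least 4 colors are needed.
A valid assignment using 4 colors: 0=yellow, 1=blue, 2=green, 3=green, 4=red, 5=red, 6=blue, 7=yellow. No two adjacent vertices share a color.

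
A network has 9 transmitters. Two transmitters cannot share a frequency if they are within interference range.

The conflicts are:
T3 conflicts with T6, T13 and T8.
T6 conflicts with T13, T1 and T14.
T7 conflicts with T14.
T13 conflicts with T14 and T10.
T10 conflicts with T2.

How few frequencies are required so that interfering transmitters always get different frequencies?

T3, T6, T13 pairwise conflict, so at least 3 frequencies are needed.
A valid assignment using 3 frequencies: T3=3, T6=1, T7=1, T13=2, T1=2, T8=1, T14=3, T10=1, T2=2. Each listed conflict is separated.

3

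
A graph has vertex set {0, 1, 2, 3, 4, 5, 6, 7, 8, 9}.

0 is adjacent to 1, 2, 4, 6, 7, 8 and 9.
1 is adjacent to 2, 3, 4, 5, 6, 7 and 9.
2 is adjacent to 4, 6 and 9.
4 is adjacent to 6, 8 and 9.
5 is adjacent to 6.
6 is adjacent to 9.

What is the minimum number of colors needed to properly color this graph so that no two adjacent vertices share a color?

6

0, 1, 2, 4, 6, 9 form a clique, so at least 6 colors are needed.
6 colors suffice: color a → {1, 8}; color b → {0, 3, 5}; color c → {6, 7}; color d → {4}; color e → {2}; color f → {9}. No two adjacent vertices share a color.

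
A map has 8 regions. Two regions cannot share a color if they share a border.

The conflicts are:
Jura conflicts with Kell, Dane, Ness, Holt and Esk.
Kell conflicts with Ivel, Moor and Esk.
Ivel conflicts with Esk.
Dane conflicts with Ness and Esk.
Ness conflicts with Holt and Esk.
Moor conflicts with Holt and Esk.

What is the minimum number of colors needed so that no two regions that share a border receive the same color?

Jura, Dane, Ness, Esk are mutually in conflict, so at least 4 colors are needed.
4 colors suffice: color 1 → {Holt, Esk}; color 2 → {Jura, Ivel, Moor}; color 3 → {Kell, Ness}; color 4 → {Dane}. Every pair that conflicts lands in different colors.

4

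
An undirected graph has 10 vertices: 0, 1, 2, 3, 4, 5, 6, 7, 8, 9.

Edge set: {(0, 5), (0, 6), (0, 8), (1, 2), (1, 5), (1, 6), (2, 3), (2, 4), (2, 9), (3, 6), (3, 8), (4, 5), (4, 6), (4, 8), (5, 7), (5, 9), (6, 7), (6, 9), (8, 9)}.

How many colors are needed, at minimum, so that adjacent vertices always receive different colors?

5 and 7 are adjacent, so at least 2 colors are needed.
2 colors suffice: 0=blue, 1=blue, 2=red, 3=blue, 4=blue, 5=red, 6=red, 7=blue, 8=red, 9=blue. No two adjacent vertices share a color.

2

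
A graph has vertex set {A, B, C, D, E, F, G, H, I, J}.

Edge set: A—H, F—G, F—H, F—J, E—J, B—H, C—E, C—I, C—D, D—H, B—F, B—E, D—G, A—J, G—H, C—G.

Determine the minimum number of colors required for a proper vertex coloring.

D, G, H form a triangle, so at least 3 colors are needed.
3 colors suffice: color 1 → {C, H, J}; color 2 → {A, B, G, I}; color 3 → {D, E, F}. Each edge has distinct colors on its endpoints.

3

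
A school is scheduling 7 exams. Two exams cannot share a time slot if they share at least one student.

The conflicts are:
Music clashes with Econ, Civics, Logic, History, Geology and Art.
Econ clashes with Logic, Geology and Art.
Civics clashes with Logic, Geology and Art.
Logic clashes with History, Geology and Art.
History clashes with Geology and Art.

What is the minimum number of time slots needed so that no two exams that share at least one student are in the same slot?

4

Music, Logic, History, Geology pairwise conflict, so at least 4 time slots are needed.
4 time slots suffice: time slot 1 → {Logic}; time slot 2 → {Music}; time slot 3 → {Geology, Art}; time slot 4 → {Econ, Civics, History}. Every pair that conflicts lands in different time slots.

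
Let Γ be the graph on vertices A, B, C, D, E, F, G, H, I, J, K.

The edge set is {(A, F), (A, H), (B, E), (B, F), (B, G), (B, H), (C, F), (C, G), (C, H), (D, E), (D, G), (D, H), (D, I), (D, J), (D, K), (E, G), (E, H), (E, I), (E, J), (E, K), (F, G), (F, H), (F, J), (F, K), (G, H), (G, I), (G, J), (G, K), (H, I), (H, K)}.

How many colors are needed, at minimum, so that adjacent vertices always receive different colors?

D, E, G, H, K form a clique, so at least 5 colors are needed.
5 colors suffice: color red → {H, J}; color blue → {A, G}; color green → {E, F}; color yellow → {B, C, D}; color purple → {I, K}. No two adjacent vertices share a color.

5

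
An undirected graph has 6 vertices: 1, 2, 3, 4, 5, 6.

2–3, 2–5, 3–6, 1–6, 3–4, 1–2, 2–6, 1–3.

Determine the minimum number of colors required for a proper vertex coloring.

4

1, 2, 3, 6 are pairwise adjacent (a clique of size 4), so at least 4 colors are needed.
A valid assignment using 4 colors: 1=c, 2=a, 3=b, 4=a, 5=b, 6=d. No two adjacent vertices share a color.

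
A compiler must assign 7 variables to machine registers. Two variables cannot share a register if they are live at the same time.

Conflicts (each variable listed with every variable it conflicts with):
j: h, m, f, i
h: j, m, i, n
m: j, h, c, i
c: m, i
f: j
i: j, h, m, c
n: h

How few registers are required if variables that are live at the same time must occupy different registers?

4

j, h, m, i all conflict with each other, so at least 4 registers are needed.
4 registers suffice: register 1 → {m, f, n}; register 2 → {j, c}; register 3 → {i}; register 4 → {h}. Each listed conflict is separated.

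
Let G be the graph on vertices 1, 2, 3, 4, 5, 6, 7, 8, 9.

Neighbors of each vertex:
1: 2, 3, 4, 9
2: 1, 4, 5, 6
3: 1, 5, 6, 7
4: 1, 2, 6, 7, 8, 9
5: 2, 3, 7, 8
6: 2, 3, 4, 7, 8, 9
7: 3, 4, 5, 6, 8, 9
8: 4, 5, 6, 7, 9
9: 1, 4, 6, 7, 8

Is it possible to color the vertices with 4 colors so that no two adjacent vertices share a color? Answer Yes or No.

4, 6, 7, 8, 9 are mutually adjacent (a clique of size 5), so at least 5 colors are needed.
So 4 colors are not enough.

No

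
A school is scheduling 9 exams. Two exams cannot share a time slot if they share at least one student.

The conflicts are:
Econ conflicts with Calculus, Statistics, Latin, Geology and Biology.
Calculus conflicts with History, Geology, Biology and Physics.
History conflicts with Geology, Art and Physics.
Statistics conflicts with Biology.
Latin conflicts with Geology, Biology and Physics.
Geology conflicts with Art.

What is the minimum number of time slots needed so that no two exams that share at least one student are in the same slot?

Econ, Calculus, Geology pairwise conflict, so at least 3 time slots are needed.
3 time slots suffice: time slot 1 → {Calculus, Statistics, Latin, Art}; time slot 2 → {Geology, Biology, Physics}; time slot 3 → {Econ, History}. Each listed conflict is separated.

3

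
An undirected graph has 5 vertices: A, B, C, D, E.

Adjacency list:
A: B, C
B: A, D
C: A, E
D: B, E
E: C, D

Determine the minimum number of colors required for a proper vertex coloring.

The cycle C-A-B-D-E-C has odd length 5, so it cannot be 2-colored; at least 3 colors are needed.
3 colors suffice: color 1 → {B, C}; color 2 → {A, E}; color 3 → {D}. Every edge joins two different colors.

3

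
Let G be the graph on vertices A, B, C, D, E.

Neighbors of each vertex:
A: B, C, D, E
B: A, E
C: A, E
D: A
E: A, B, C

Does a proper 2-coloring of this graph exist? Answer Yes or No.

A, B, E are mutually adjacent, so at least 3 colors are needed.
So 2 colors are not enough.

No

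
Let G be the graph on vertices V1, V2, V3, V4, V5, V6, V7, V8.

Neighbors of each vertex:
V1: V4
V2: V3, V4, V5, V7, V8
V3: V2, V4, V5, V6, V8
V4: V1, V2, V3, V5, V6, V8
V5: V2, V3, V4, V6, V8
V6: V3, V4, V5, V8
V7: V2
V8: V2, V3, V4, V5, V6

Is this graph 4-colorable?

No

V3, V4, V5, V6, V8 are mutually adjacent (a clique of size 5), so at least 5 colors are needed.
So 4 colors are not enough.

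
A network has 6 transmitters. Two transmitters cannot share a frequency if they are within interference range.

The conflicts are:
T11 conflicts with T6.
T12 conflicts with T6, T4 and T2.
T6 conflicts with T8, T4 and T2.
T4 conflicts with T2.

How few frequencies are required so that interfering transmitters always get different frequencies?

4

T12, T6, T4, T2 are mutually in conflict, so at least 4 frequencies are needed.
4 frequencies suffice: frequency 1 → {T6}; frequency 2 → {T11, T8, T2}; frequency 3 → {T12}; frequency 4 → {T4}. No two conflicting transmitters share a frequency.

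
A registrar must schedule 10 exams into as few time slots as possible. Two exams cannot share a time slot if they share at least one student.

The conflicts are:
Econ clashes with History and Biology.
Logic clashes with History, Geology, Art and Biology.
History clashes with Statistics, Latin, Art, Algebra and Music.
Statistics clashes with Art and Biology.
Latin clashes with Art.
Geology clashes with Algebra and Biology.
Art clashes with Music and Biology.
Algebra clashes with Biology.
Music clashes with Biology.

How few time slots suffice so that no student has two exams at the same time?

Geology, Algebra, Biology all conflict with each other, so at least 3 time slots are needed.
A valid assignment using 3 time slots: Econ=2, Logic=3, History=1, Statistics=3, Latin=3, Geology=2, Art=2, Algebra=3, Music=3, Biology=1. No two conflicting exams share a time slot.

3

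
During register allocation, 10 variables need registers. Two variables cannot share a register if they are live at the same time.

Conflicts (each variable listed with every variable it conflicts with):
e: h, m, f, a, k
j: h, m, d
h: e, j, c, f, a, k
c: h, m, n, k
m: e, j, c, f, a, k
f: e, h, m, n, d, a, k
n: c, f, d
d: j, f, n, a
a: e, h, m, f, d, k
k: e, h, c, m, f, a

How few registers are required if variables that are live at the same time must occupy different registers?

e, m, f, a, k pairwise conflict, so at least 5 registers are needed.
5 registers suffice: register 1 → {j, c, f}; register 2 → {h, m, d}; register 3 → {n, a}; register 4 → {k}; register 5 → {e}. Every pair that conflicts lands in different registers.

5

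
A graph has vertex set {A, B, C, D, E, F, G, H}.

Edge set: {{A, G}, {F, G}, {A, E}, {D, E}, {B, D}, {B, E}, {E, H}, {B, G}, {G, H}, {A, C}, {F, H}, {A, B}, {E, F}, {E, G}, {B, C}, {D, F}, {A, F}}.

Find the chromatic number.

A, B, E, G are mutually adjacent (a clique of size 4), so at least 4 colors are needed.
4 colors suffice: A=green, B=blue, C=red, D=green, E=red, F=blue, G=yellow, H=green. No two adjacent vertices share a color.

4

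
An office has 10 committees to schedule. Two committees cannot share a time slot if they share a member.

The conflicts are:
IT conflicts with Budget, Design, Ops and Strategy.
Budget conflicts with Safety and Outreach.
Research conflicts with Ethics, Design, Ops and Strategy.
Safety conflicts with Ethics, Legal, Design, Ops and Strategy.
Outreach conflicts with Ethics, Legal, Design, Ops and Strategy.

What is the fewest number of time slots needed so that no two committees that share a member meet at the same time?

IT and Budget conflict, so at least 2 time slots are needed.
A valid assignment using 2 time slots: IT=1, Budget=2, Research=1, Safety=1, Outreach=1, Ethics=2, Legal=2, Design=2, Ops=2, Strategy=2. Each listed conflict is separated.

2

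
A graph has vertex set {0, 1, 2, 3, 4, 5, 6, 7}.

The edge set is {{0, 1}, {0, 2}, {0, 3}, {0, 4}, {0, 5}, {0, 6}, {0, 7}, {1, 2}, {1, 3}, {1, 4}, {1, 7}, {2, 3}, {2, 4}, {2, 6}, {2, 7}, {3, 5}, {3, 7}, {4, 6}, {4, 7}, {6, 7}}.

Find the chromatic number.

5

0, 2, 4, 6, 7 are mutually adjacent (a clique of size 5), so at least 5 colors are needed.
A valid assignment using 5 colors: 0=red, 1=purple, 2=blue, 3=yellow, 4=yellow, 5=blue, 6=purple, 7=green. No two adjacent vertices share a color.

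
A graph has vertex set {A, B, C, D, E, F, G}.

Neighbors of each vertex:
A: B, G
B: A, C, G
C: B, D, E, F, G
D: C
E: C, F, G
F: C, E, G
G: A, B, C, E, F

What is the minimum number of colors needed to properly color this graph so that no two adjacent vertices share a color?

C, E, F, G are pairwise adjacent (a clique of size 4), so at least 4 colors are needed.
4 colors suffice: color 1 → {D, G}; color 2 → {A, C}; color 3 → {B, F}; color 4 → {E}. No two adjacent vertices share a color.

4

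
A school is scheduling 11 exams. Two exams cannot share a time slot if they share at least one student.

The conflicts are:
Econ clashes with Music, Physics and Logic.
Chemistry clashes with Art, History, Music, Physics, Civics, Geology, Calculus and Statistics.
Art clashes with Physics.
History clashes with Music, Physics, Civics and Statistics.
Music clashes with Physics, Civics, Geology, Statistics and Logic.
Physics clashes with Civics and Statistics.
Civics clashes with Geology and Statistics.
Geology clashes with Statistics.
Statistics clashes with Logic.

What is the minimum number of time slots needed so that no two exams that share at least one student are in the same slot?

6

Chemistry, History, Music, Physics, Civics, Statistics pairwise conflict, so at least 6 time slots are needed.
A valid assignment using 6 time slots: Econ=3, Chemistry=1, Art=2, History=6, Music=2, Physics=4, Civics=5, Geology=4, Calculus=2, Statistics=3, Logic=1. No two conflicting exams share a time slot.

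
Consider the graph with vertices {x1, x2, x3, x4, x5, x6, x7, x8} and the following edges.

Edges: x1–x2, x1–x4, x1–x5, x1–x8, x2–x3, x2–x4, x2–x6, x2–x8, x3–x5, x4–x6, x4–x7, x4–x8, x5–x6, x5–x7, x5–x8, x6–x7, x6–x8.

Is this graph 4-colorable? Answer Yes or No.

The chromatic number is 4. x1, x2, x4, x8 are mutually adjacent (a clique of size 4), so at least 4 colors are needed.
4 colors suffice: color red → {x4, x5}; color blue → {x2, x7}; color green → {x3, x8}; color yellow → {x1, x6}.
That is already a proper 4-coloring.

Yes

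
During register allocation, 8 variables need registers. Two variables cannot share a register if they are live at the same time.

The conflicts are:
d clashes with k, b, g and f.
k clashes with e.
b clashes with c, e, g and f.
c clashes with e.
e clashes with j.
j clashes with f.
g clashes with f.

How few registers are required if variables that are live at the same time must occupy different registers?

d, b, g, f all conflict with each other, so at least 4 registers are needed.
Using 4 registers: d=2, k=1, b=1, c=3, e=2, j=1, g=4, f=3. Each listed conflict is separated.

4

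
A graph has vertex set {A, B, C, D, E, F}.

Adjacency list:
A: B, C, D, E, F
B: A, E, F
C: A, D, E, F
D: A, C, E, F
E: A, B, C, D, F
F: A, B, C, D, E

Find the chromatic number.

A, C, D, E, F are mutually adjacent (a clique of size 5), so at least 5 colors are needed.
One proper 5-coloring: A=3, B=4, C=4, D=5, E=1, F=2. Every edge joins two different colors.

5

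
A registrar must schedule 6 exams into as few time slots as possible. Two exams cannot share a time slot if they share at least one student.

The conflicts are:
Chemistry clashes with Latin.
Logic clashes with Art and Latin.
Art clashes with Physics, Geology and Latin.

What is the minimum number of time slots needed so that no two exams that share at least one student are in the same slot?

Logic, Art, Latin all conflict with each other, so at least 3 time slots are needed.
3 time slots suffice: time slot 1 → {Chemistry, Art}; time slot 2 → {Physics, Geology, Latin}; time slot 3 → {Logic}. Every pair that conflicts lands in different time slots.

3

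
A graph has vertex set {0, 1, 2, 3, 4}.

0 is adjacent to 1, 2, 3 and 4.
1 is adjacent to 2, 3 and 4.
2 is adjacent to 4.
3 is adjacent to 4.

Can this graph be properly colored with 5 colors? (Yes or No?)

Yes

The chromatic number is 4. 0, 1, 2, 4 form a clique, so at least 4 colors are needed.
4 colors suffice: color a → {1}; color b → {0}; color c → {4}; color d → {2, 3}.
Since 5 ≥ 4, a proper 5-coloring certainly exists.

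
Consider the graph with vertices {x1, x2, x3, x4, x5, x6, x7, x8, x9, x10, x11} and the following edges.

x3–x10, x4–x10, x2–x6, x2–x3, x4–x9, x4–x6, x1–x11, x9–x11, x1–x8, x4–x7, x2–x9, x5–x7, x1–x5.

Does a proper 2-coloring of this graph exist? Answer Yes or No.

No

The cycle x10-x4-x9-x2-x3-x10 has odd length 5, so it cannot be 2-colored; at least 3 colors are needed.
So 2 colors are not enough.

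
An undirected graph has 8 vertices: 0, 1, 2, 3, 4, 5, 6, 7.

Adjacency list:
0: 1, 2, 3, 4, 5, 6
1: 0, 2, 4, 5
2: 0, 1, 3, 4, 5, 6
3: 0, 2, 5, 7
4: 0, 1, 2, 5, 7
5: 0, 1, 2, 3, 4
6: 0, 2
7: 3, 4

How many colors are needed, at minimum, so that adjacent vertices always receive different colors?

5

0, 1, 2, 4, 5 are mutually adjacent (a clique of size 5), so at least 5 colors are needed.
5 colors suffice: 0=b, 1=e, 2=a, 3=c, 4=c, 5=d, 6=c, 7=a. Each edge has distinct colors on its endpoints.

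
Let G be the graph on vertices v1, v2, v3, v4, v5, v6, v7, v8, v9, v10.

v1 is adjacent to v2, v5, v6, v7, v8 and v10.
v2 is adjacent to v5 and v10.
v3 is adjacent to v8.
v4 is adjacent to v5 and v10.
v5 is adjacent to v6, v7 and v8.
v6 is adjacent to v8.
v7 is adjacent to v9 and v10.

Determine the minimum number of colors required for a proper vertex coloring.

v1, v5, v6, v8 are mutually adjacent (a clique of size 4), so at least 4 colors are needed.
4 colors suffice: color R → {v3, v5, v9, v10}; color B → {v1, v4}; color G → {v2, v7, v8}; color Y → {v6}. No two adjacent vertices share a color.

4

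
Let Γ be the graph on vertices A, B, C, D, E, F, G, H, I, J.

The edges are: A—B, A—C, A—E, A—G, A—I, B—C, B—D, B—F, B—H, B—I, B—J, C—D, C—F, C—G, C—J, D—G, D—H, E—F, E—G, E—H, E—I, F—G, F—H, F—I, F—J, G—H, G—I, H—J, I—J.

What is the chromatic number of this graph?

4

E, F, G, H form a clique, so at least 4 colors are needed.
4 colors suffice: A=blue, B=red, C=green, D=blue, E=yellow, F=blue, G=red, H=green, I=green, J=yellow. Every edge joins two different colors.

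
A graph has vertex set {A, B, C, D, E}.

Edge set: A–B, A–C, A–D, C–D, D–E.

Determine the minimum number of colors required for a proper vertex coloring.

3

A, C, D form a triangle, so at least 3 colors are needed.
One proper 3-coloring: A=1, B=2, C=3, D=2, E=1. Each edge has distinct colors on its endpoints.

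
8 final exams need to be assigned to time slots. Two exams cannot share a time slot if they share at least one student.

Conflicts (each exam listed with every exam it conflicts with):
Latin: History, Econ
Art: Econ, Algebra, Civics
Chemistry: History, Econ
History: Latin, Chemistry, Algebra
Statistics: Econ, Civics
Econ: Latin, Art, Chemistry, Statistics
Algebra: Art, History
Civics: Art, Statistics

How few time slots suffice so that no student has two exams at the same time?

3

The cycle Art-Econ-Latin-History-Algebra-Art has odd length 5, so it cannot be 2-colored; at least 3 time slots are needed.
3 time slots suffice: Latin=2, Art=2, Chemistry=2, History=1, Statistics=2, Econ=1, Algebra=3, Civics=1. Every pair that conflicts lands in different time slots.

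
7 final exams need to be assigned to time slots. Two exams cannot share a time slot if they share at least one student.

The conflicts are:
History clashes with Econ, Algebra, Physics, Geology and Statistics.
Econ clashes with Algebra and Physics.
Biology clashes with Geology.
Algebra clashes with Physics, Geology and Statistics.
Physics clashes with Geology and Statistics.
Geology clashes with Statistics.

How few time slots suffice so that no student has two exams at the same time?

5

History, Algebra, Physics, Geology, Statistics all conflict with each other, so at least 5 time slots are needed.
5 time slots suffice: History=3, Econ=2, Biology=1, Algebra=1, Physics=4, Geology=2, Statistics=5. No two conflicting exams share a time slot.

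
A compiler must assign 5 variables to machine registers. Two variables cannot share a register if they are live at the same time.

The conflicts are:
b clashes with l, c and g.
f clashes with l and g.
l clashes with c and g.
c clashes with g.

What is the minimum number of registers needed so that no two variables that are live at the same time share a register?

b, l, c, g all conflict with each other, so at least 4 registers are needed.
A valid assignment using 4 registers: b=4, f=3, l=1, c=3, g=2. No two conflicting variables share a register.

4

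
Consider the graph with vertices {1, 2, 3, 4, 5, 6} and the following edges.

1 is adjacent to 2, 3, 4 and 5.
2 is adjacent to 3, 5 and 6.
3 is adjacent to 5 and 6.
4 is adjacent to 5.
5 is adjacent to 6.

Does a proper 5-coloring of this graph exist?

The chromatic number is 4. 2, 3, 5, 6 form a clique, so at least 4 colors are needed.
4 colors suffice: 1=yellow, 2=green, 3=blue, 4=blue, 5=red, 6=yellow.
Since 5 ≥ 4, a proper 5-coloring certainly exists.

Yes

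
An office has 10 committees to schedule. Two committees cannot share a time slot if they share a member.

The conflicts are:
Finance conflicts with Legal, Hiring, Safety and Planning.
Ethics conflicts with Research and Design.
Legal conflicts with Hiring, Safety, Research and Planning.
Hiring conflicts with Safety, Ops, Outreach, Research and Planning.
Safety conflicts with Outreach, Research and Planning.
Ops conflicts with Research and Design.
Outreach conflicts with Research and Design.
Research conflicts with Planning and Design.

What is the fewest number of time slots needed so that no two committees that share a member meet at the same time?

Legal, Hiring, Safety, Research, Planning are mutually in conflict, so at least 5 time slots are needed.
A valid assignment using 5 time slots: Finance=1, Ethics=3, Legal=4, Hiring=2, Safety=3, Ops=3, Outreach=4, Research=1, Planning=5, Design=2. No two conflicting committees share a time slot.

5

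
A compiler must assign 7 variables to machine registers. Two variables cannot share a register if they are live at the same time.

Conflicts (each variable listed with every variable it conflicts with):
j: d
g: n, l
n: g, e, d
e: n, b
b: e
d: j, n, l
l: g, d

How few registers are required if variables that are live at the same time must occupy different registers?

n and d conflict, so at least 2 registers are needed.
2 registers suffice: register 1 → {g, e, d}; register 2 → {j, n, b, l}. Every pair that conflicts lands in different registers.

2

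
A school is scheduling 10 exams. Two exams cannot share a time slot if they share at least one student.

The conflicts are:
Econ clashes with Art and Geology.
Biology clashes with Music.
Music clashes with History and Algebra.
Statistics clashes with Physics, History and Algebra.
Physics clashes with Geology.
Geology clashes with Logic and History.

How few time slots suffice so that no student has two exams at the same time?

2

Music and History conflict, so at least 2 time slots are needed.
2 time slots suffice: time slot 1 → {Art, Music, Statistics, Geology}; time slot 2 → {Econ, Biology, Physics, Logic, History, Algebra}. Every pair that conflicts lands in different time slots.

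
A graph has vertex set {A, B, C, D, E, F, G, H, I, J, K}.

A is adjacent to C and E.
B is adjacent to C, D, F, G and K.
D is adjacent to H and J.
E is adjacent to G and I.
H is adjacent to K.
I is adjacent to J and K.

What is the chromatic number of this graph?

The cycle E-I-K-B-G-E has odd length 5, so it cannot be 2-colored; at least 3 colors are needed.
3 colors suffice: color 1 → {B, E, H, J}; color 2 → {C, D, F, G, K}; color 3 → {A, I}. Every edge joins two different colors.

3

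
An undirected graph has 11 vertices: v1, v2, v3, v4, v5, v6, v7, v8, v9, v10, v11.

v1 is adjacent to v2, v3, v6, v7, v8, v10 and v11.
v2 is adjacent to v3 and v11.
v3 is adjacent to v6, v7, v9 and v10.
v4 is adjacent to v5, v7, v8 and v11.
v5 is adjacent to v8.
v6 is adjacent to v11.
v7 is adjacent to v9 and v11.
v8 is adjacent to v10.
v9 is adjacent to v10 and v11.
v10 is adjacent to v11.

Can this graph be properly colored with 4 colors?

The chromatic number is 3. v1, v3, v7 form a triangle, so at least 3 colors are needed.
One proper 3-coloring: v1=red, v2=green, v3=blue, v4=red, v5=green, v6=green, v7=green, v8=blue, v9=red, v10=green, v11=blue.
Since 4 ≥ 3, a proper 4-coloring certainly exists.

Yes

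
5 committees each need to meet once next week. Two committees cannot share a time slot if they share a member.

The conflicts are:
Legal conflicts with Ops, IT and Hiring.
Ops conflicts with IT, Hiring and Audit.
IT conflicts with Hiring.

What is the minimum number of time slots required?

4

Legal, Ops, IT, Hiring pairwise conflict, so at least 4 time slots are needed.
4 time slots suffice: time slot 1 → {Ops}; time slot 2 → {Hiring, Audit}; time slot 3 → {Legal}; time slot 4 → {IT}. Each listed conflict is separated.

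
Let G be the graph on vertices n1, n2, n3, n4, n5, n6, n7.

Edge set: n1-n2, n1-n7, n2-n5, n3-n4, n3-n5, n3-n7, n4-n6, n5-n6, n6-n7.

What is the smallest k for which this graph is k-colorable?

3

The cycle n1-n7-n6-n5-n2-n1 has odd length 5, so it cannot be 2-colored; at least 3 colors are needed.
3 colors suffice: color R → {n2, n3, n6}; color B → {n4, n5, n7}; color G → {n1}. No two adjacent vertices share a color.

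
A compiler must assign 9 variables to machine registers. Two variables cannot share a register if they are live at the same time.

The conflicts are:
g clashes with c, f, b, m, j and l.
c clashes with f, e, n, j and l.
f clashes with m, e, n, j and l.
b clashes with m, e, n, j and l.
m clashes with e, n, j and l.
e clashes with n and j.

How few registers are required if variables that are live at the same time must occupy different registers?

g, f, m, l pairwise conflict, so at least 4 registers are needed.
4 registers suffice: register 1 → {f, b}; register 2 → {c, m}; register 3 → {g, e}; register 4 → {n, j, l}. No two conflicting variables share a register.

4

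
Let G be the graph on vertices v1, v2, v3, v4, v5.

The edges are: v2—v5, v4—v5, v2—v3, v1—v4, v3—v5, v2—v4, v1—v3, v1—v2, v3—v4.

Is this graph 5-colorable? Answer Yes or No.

Yes

The chromatic number is 4. v2, v3, v4, v5 are pairwise adjacent (a clique of size 4), so at least 4 colors are needed.
One proper 4-coloring: v1=Y, v2=R, v3=B, v4=G, v5=Y.
Since 5 ≥ 4, a proper 5-coloring certainly exists.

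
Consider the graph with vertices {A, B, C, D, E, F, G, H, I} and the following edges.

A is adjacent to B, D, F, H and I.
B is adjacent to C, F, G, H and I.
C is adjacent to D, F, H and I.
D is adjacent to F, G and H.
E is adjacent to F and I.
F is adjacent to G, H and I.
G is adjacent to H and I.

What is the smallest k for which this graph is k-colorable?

A, D, F, H are mutually adjacent (a clique of size 4), so at least 4 colors are needed.
4 colors suffice: A=4, B=3, C=4, D=3, E=3, F=1, G=4, H=2, I=2. Each edge has distinct colors on its endpoints.

4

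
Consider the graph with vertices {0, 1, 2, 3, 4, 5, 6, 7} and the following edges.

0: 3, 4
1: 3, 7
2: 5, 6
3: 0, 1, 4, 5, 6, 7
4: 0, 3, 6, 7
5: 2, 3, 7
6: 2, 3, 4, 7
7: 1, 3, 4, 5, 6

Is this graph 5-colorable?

The chromatic number is 4. 3, 4, 6, 7 are mutually adjacent (a clique of size 4), so at least 4 colors are needed.
4 colors suffice: color a → {2, 3}; color b → {0, 7}; color c → {1, 4, 5}; color d → {6}.
Since 5 ≥ 4, a proper 5-coloring certainly exists.

Yes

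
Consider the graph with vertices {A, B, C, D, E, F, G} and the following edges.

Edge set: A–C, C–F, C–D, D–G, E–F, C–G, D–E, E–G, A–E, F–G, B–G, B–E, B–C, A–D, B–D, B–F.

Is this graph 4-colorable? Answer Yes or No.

The chromatic number is 4. B, E, F, G are mutually adjacent (a clique of size 4), so at least 4 colors are needed.
4 colors suffice: A=1, B=1, C=3, D=4, E=3, F=4, G=2.
That is already a proper 4-coloring.

Yes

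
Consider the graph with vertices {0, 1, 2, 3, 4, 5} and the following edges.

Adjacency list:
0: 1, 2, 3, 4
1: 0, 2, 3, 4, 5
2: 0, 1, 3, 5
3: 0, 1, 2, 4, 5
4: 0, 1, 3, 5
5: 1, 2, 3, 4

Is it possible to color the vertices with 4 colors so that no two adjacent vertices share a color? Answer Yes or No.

Yes

The chromatic number is 4. 0, 1, 2, 3 are pairwise adjacent (a clique of size 4), so at least 4 colors are needed.
4 colors suffice: 0=d, 1=a, 2=c, 3=b, 4=c, 5=d.
That is already a proper 4-coloring.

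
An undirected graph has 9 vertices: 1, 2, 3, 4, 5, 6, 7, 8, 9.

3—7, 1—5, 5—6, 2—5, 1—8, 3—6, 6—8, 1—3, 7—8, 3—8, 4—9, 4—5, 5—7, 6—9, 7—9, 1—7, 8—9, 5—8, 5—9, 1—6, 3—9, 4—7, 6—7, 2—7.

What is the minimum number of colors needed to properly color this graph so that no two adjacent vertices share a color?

5, 6, 7, 8, 9 are pairwise adjacent (a clique of size 5), so at least 5 colors are needed.
One proper 5-coloring: 1=purple, 2=green, 3=blue, 4=green, 5=blue, 6=green, 7=red, 8=yellow, 9=purple. No two adjacent vertices share a color.

5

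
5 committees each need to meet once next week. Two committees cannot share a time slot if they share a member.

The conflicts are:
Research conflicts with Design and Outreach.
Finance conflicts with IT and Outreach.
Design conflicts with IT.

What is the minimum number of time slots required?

3

The cycle Research-Outreach-Finance-IT-Design-Research has odd length 5, so it cannot be 2-colored; at least 3 time slots are needed.
A valid assignment using 3 time slots: Research=1, Finance=1, Design=2, IT=3, Outreach=2. No two conflicting committees share a time slot.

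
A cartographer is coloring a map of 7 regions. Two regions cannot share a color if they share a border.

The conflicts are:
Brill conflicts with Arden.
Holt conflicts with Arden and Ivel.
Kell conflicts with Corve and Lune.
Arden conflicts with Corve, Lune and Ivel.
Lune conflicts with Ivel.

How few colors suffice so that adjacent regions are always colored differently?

Holt, Arden, Ivel all conflict with each other, so at least 3 colors are needed.
3 colors suffice: color 1 → {Kell, Arden}; color 2 → {Brill, Corve, Ivel}; color 3 → {Holt, Lune}. No two conflicting regions share a color.

3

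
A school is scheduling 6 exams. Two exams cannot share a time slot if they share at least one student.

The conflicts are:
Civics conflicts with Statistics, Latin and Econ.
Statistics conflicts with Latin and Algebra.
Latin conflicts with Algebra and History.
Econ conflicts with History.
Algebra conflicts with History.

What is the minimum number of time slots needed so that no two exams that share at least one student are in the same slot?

3

Civics, Statistics, Latin all conflict with each other, so at least 3 time slots are needed.
Using 3 time slots: Civics=3, Statistics=2, Latin=1, Econ=1, Algebra=3, History=2. Every pair that conflicts lands in different time slots.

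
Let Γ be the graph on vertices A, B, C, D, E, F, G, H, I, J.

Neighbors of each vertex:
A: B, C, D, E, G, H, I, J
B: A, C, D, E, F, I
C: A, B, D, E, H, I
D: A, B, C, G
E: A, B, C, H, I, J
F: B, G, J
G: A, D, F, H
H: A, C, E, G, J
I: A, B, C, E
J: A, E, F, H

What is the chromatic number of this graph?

A, B, C, E, I are pairwise adjacent (a clique of size 5), so at least 5 colors are needed.
5 colors suffice: A=1, B=4, C=3, D=5, E=2, F=1, G=2, H=4, I=5, J=3. Each edge has distinct colors on its endpoints.

5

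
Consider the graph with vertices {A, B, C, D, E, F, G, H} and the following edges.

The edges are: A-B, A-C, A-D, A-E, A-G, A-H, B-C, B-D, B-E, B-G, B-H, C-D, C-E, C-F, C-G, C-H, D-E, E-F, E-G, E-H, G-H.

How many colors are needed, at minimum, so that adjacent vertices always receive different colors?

6

A, B, C, E, G, H are pairwise adjacent (a clique of size 6), so at least 6 colors are needed.
6 colors suffice: color 1 → {C}; color 2 → {E}; color 3 → {A, F}; color 4 → {B}; color 5 → {D, H}; color 6 → {G}. Each edge has distinct colors on its endpoints.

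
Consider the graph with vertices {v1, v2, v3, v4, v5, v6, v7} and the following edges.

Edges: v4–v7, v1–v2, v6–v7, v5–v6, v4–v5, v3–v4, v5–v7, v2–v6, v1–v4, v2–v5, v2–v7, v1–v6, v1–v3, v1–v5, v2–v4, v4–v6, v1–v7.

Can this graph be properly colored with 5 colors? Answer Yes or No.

v1, v2, v4, v5, v6, v7 are pairwise adjacent (a clique of size 6), so at least 6 colors are needed.
So 5 colors are not enough.

No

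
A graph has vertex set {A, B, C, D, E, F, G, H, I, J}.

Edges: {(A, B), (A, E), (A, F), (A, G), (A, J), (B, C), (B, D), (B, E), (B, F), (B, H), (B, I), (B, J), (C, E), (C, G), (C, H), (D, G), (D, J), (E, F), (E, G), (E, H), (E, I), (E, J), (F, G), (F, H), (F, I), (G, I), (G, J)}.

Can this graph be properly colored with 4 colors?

The chromatic number is 4. A, E, G, J are pairwise adjacent (a clique of size 4), so at least 4 colors are needed.
A valid assignment using 4 colors: A=4, B=1, C=3, D=2, E=2, F=3, G=1, H=4, I=4, J=3.
That is already a proper 4-coloring.

Yes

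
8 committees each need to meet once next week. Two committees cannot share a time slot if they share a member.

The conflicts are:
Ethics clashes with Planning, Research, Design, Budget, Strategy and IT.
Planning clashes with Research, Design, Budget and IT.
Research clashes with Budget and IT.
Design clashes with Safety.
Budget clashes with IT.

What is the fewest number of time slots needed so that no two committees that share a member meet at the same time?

Ethics, Planning, Research, Budget, IT all conflict with each other, so at least 5 time slots are needed.
5 time slots suffice: time slot 1 → {Ethics, Safety}; time slot 2 → {Planning, Strategy}; time slot 3 → {Research, Design}; time slot 4 → {IT}; time slot 5 → {Budget}. No two conflicting committees share a time slot.

5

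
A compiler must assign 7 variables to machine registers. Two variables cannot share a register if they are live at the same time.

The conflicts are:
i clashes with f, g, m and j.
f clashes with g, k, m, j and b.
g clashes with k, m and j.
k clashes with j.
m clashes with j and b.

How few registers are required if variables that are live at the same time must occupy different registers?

i, f, g, m, j all conflict with each other, so at least 5 registers are needed.
5 registers suffice: i=5, f=1, g=4, k=2, m=2, j=3, b=3. Each listed conflict is separated.

5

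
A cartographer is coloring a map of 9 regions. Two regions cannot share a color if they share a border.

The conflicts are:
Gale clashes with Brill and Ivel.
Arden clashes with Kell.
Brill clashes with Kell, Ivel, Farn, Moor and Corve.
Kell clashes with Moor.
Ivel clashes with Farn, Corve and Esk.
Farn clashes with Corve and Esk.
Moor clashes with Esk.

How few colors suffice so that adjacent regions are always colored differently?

Brill, Ivel, Farn, Corve are mutually in conflict, so at least 4 colors are needed.
One proper 4-coloring: Gale=3, Arden=1, Brill=1, Kell=2, Ivel=2, Farn=3, Moor=3, Corve=4, Esk=1. No two conflicting regions share a color.

4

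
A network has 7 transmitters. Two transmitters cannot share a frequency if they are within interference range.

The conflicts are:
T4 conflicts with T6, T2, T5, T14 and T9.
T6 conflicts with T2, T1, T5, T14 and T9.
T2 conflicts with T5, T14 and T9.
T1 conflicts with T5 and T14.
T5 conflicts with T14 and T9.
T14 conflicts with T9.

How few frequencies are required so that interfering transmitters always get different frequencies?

6

T4, T6, T2, T5, T14, T9 pairwise conflict, so at least 6 frequencies are needed.
6 frequencies suffice: frequency 1 → {T5}; frequency 2 → {T14}; frequency 3 → {T6}; frequency 4 → {T1, T9}; frequency 5 → {T2}; frequency 6 → {T4}. Each listed conflict is separated.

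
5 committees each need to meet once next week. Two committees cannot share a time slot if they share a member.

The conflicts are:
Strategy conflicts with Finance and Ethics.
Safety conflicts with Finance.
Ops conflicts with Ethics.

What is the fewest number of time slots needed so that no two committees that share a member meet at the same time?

Safety and Finance conflict, so at least 2 time slots are needed.
A valid assignment using 2 time slots: Strategy=1, Safety=1, Finance=2, Ops=1, Ethics=2. No two conflicting committees share a time slot.

2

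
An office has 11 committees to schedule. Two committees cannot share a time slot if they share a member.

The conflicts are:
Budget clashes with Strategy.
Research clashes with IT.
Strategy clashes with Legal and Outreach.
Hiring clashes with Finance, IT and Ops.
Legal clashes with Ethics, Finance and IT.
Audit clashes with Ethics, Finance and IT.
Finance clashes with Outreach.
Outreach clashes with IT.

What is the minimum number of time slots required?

2

Research and IT conflict, so at least 2 time slots are needed.
Using 2 time slots: Budget=2, Research=2, Strategy=1, Hiring=2, Legal=2, Audit=2, Ethics=1, Finance=1, Outreach=2, IT=1, Ops=1. No two conflicting committees share a time slot.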